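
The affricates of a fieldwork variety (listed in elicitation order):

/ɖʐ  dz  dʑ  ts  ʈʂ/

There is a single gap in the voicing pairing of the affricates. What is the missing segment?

alveolar: voiceless /ts/, voiced /dz/.
retroflex: voiceless /ʈʂ/, voiced /ɖʐ/.
alveolo-palatal: voiceless —, voiced /dʑ/.
The alveolo-palatal row has no voiceless member, so the gap is the voiceless alveolo-palatal affricate /tɕ/.

/tɕ/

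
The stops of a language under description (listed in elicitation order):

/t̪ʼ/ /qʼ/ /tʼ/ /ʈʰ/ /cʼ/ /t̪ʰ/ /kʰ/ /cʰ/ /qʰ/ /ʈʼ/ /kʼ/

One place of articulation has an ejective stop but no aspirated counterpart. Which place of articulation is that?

alveolar

Aspirated: /t̪ʰ/ (dental), /ʈʰ/ (retroflex), /cʰ/ (palatal), /kʰ/ (velar), /qʰ/ (uvular).
Ejective: /t̪ʼ/ (dental), /tʼ/ (alveolar), /ʈʼ/ (retroflex), /cʼ/ (palatal), /kʼ/ (velar), /qʼ/ (uvular).
Every place of articulation has an aspirated member except alveolar, where /tʰ/ would be expected.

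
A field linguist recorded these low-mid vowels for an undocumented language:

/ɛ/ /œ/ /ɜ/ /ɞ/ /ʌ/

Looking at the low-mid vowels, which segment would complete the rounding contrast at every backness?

/ɔ/

front: unrounded /ɛ/, rounded /œ/.
central: unrounded /ɜ/, rounded /ɞ/.
back: unrounded /ʌ/, rounded —.
The back row has no rounded member, so the gap is the back rounded vowel /ɔ/.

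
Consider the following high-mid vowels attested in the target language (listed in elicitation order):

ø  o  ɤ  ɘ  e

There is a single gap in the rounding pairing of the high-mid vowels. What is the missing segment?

backness          unrounded  rounded 
front             e         ø       
central           ɘ         —       
back              ɤ         o       
The central row has no rounded member, so the gap is the central rounded vowel /ɵ/.

/ɵ/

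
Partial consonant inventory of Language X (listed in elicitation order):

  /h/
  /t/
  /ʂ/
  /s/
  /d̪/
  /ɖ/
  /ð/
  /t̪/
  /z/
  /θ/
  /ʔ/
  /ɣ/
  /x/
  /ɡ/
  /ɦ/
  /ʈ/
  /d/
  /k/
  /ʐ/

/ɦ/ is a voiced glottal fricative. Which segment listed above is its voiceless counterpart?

/h/

The voiceless counterpart is a voiceless glottal fricative — in this inventory, /h/.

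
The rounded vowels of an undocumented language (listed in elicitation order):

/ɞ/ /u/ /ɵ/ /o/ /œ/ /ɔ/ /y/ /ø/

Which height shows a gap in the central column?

high

high: front /y/, central —, back /u/.
high-mid: front /ø/, central /ɵ/, back /o/.
low-mid: front /œ/, central /ɞ/, back /ɔ/.
Every height has a central member except high, where /ʉ/ would be expected.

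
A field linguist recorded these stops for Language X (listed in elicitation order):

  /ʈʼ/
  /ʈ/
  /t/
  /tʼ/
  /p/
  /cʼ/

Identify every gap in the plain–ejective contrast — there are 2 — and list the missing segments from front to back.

/pʼ/, /c/

place of articulation  plain     ejective
bilabial          p         —       
alveolar          t         tʼ      
retroflex         ʈ         ʈʼ      
palatal           —         cʼ      
Gaps, from front to back: bilabial lacks ejective (/pʼ/); palatal lacks plain (/c/).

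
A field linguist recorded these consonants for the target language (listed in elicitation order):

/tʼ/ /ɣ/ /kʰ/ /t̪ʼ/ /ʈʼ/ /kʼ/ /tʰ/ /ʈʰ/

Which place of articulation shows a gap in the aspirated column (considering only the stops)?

dental

dental: aspirated —, ejective /t̪ʼ/.
alveolar: aspirated /tʰ/, ejective /tʼ/.
retroflex: aspirated /ʈʰ/, ejective /ʈʼ/.
velar: aspirated /kʰ/, ejective /kʼ/.
Every place of articulation has an aspirated member except dental, where /t̪ʰ/ would be expected.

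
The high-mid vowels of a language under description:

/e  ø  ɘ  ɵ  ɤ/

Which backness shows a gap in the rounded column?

back

backness          unrounded  rounded 
front             e         ø       
central           ɘ         ɵ       
back              ɤ         —       
Every backness has a rounded member except back, where /o/ would be expected.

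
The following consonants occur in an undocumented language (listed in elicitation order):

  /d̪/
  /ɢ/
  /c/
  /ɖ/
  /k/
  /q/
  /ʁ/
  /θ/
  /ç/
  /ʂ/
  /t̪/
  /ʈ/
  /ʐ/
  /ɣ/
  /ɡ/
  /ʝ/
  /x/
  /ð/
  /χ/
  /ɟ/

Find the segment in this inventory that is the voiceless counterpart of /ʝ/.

/ʝ/ is a voiced palatal fricative.
The voiceless counterpart is a voiceless palatal fricative — in this inventory, /ç/.

/ç/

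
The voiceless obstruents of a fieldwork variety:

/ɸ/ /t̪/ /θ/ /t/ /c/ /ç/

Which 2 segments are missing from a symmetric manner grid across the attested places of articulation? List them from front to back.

Stop: /t̪/ (dental), /t/ (alveolar), /c/ (palatal).
Fricative: /ɸ/ (bilabial), /θ/ (dental), /ç/ (palatal).
Gaps, from front to back: bilabial lacks stop (/p/); alveolar lacks fricative (/s/).

/p/, /s/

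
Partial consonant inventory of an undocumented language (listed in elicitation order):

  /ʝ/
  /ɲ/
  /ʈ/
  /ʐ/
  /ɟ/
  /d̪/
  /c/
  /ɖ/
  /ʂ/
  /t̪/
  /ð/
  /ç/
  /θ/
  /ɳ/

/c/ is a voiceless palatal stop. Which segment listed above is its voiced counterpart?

The voiced counterpart is a voiced palatal stop — in this inventory, /ɟ/.

/ɟ/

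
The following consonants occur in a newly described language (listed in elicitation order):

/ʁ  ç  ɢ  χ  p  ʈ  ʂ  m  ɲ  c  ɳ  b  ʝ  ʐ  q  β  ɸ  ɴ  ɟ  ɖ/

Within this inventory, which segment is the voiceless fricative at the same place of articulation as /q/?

/χ/

/q/ is a voiceless uvular stop.
The voiceless fricative at the same place is a voiceless uvular fricative — in this inventory, /χ/.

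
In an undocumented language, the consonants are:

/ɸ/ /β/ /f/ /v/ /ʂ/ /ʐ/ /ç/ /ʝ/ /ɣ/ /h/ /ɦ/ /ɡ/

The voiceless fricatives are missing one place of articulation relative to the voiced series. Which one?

velar

place of articulation  voiceless  voiced  
bilabial          ɸ         β       
labiodental       f         v       
retroflex         ʂ         ʐ       
palatal           ç         ʝ       
velar             —         ɣ       
glottal           h         ɦ       
Every place of articulation has a voiceless member except velar, where /x/ would be expected.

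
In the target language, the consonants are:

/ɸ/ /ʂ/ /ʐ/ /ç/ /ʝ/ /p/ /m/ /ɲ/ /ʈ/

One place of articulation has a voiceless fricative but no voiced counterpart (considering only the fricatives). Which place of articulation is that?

bilabial

bilabial: voiceless /ɸ/, voiced —.
retroflex: voiceless /ʂ/, voiced /ʐ/.
palatal: voiceless /ç/, voiced /ʝ/.
Every place of articulation has a voiced member except bilabial, where /β/ would be expected.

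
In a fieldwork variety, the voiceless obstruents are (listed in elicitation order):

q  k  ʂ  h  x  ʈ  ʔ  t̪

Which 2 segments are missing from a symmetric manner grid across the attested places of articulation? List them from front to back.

place of articulation  stop      fricative
dental            t̪        —       
retroflex         ʈ         ʂ       
velar             k         x       
uvular            q         —       
glottal           ʔ         h       
Gaps, from front to back: dental lacks fricative (/θ/); uvular lacks fricative (/χ/).

/θ/, /χ/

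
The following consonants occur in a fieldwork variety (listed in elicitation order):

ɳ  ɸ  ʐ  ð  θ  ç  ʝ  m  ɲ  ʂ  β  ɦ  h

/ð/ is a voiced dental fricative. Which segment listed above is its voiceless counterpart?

The voiceless counterpart is a voiceless dental fricative — in this inventory, /θ/.

/θ/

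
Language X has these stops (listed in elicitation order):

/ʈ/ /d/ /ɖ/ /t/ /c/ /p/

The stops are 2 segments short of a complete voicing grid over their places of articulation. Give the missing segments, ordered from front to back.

Voiceless: /p/ (bilabial), /t/ (alveolar), /ʈ/ (retroflex), /c/ (palatal).
Voiced: /d/ (alveolar), /ɖ/ (retroflex).
Gaps, from front to back: bilabial lacks voiced (/b/); palatal lacks voiced (/ɟ/).

/b/, /ɟ/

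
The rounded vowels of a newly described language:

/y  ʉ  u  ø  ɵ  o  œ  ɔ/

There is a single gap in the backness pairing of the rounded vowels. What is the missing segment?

Front: /y/ (high), /ø/ (high-mid), /œ/ (low-mid).
Central: /ʉ/ (high), /ɵ/ (high-mid).
Back: /u/ (high), /o/ (high-mid), /ɔ/ (low-mid).
The low-mid row has no central member, so the gap is the low-mid central rounded vowel /ɞ/.

/ɞ/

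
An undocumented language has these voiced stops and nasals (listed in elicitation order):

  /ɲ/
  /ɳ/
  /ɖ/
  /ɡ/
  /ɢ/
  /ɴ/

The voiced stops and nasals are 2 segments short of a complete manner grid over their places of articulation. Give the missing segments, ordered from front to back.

/ɟ/, /ŋ/

Oral stop: /ɖ/ (retroflex), /ɡ/ (velar), /ɢ/ (uvular).
Nasal: /ɳ/ (retroflex), /ɲ/ (palatal), /ɴ/ (uvular).
Gaps, from front to back: palatal lacks oral stop (/ɟ/); velar lacks nasal (/ŋ/).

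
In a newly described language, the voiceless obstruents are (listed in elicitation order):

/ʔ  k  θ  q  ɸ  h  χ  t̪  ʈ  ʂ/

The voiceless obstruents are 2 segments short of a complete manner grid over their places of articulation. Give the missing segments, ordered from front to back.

/p/, /x/

Stop: /t̪/ (dental), /ʈ/ (retroflex), /k/ (velar), /q/ (uvular), /ʔ/ (glottal).
Fricative: /ɸ/ (bilabial), /θ/ (dental), /ʂ/ (retroflex), /χ/ (uvular), /h/ (glottal).
Gaps, from front to back: bilabial lacks stop (/p/); velar lacks fricative (/x/).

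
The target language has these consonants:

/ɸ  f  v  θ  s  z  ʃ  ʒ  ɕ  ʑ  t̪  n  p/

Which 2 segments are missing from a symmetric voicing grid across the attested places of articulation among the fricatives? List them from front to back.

place of articulation  voiceless  voiced  
bilabial          ɸ         —       
labiodental       f         v       
dental            θ         —       
alveolar          s         z       
postalveolar      ʃ         ʒ       
alveolo-palatal   ɕ         ʑ       
Gaps, from front to back: bilabial lacks voiced (/β/); dental lacks voiced (/ð/).

/β/, /ð/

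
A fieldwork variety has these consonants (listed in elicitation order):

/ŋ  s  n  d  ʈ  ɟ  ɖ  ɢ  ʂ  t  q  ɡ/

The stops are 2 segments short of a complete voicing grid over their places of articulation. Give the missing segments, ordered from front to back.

/c/, /k/

Voiceless: /t/ (alveolar), /ʈ/ (retroflex), /q/ (uvular).
Voiced: /d/ (alveolar), /ɖ/ (retroflex), /ɟ/ (palatal), /ɡ/ (velar), /ɢ/ (uvular).
Gaps, from front to back: palatal lacks voiceless (/c/); velar lacks voiceless (/k/).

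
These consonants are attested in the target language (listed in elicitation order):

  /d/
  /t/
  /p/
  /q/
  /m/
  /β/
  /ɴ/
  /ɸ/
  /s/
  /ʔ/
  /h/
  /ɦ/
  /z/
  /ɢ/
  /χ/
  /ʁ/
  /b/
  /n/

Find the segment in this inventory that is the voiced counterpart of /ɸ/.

/ɸ/ is a voiceless bilabial fricative.
The voiced counterpart is a voiced bilabial fricative — in this inventory, /β/.

/β/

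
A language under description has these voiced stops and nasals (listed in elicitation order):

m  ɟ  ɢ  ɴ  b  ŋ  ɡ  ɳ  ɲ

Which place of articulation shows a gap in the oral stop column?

Oral stop: /b/ (bilabial), /ɟ/ (palatal), /ɡ/ (velar), /ɢ/ (uvular).
Nasal: /m/ (bilabial), /ɳ/ (retroflex), /ɲ/ (palatal), /ŋ/ (velar), /ɴ/ (uvular).
Every place of articulation has an oral stop member except retroflex, where /ɖ/ would be expected.

retroflex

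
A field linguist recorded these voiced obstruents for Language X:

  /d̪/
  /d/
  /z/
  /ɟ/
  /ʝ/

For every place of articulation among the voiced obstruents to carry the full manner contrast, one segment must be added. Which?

/ð/

place of articulation  stop      fricative
dental            d̪        —       
alveolar          d         z       
palatal           ɟ         ʝ       
The dental row has no fricative member, so the gap is the dental fricative /ð/.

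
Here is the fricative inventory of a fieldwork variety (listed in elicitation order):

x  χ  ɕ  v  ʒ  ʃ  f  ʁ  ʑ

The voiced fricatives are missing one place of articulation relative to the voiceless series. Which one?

Voiceless: /f/ (labiodental), /ʃ/ (postalveolar), /ɕ/ (alveolo-palatal), /x/ (velar), /χ/ (uvular).
Voiced: /v/ (labiodental), /ʒ/ (postalveolar), /ʑ/ (alveolo-palatal), /ʁ/ (uvular).
Every place of articulation has a voiced member except velar, where /ɣ/ would be expected.

velar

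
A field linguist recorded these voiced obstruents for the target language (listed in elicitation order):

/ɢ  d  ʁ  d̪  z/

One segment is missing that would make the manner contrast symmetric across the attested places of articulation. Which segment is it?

/ð/

dental: stop /d̪/, fricative —.
alveolar: stop /d/, fricative /z/.
uvular: stop /ɢ/, fricative /ʁ/.
The dental row has no fricative member, so the gap is the dental fricative /ð/.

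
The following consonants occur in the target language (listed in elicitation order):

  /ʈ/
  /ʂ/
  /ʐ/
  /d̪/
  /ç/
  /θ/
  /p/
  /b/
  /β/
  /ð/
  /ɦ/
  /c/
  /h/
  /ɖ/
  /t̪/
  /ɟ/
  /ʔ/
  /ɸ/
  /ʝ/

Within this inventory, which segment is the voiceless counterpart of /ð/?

/θ/

/ð/ is a voiced dental fricative.
The voiceless counterpart is a voiceless dental fricative — in this inventory, /θ/.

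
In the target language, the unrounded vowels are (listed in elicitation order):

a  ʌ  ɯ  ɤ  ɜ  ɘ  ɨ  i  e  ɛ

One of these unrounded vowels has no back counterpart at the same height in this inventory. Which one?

High: /i/ ~ /ɨ/ ~ /ɯ/
High-mid: /e/ ~ /ɘ/ ~ /ɤ/
Low-mid: /ɛ/ ~ /ɜ/ ~ /ʌ/
Low: only /a/ (front); no back partner.
So /a/ is the unpaired segment.

/a/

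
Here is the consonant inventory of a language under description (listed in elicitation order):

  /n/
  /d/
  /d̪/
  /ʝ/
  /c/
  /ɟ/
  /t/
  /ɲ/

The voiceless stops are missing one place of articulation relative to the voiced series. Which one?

Voiceless: /t/ (alveolar), /c/ (palatal).
Voiced: /d̪/ (dental), /d/ (alveolar), /ɟ/ (palatal).
Every place of articulation has a voiceless member except dental, where /t̪/ would be expected.

dental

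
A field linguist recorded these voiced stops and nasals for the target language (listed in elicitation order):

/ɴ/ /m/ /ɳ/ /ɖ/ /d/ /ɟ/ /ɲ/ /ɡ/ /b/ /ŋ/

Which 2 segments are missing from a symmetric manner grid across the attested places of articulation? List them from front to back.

/n/, /ɢ/

place of articulation  oral stop  nasal   
bilabial          b         m       
alveolar          d         —       
retroflex         ɖ         ɳ       
palatal           ɟ         ɲ       
velar             ɡ         ŋ       
uvular            —         ɴ       
Gaps, from front to back: alveolar lacks nasal (/n/); uvular lacks oral stop (/ɢ/).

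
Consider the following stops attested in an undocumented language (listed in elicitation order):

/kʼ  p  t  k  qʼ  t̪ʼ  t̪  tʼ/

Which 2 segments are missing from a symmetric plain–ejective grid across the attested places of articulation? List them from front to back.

bilabial: plain /p/, ejective —.
dental: plain /t̪/, ejective /t̪ʼ/.
alveolar: plain /t/, ejective /tʼ/.
velar: plain /k/, ejective /kʼ/.
uvular: plain —, ejective /qʼ/.
Gaps, from front to back: bilabial lacks ejective (/pʼ/); uvular lacks plain (/q/).

/pʼ/, /q/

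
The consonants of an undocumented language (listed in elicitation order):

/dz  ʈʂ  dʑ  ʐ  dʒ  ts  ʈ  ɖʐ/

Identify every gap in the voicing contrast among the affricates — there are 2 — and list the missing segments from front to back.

/tʃ/, /tɕ/

place of articulation  voiceless  voiced  
alveolar          ts        dz      
postalveolar      —         dʒ      
retroflex         ʈʂ        ɖʐ      
alveolo-palatal   —         dʑ      
Gaps, from front to back: postalveolar lacks voiceless (/tʃ/); alveolo-palatal lacks voiceless (/tɕ/).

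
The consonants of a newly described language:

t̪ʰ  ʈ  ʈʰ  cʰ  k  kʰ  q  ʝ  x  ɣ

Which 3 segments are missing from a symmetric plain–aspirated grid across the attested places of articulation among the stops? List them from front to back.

dental: plain —, aspirated /t̪ʰ/.
retroflex: plain /ʈ/, aspirated /ʈʰ/.
palatal: plain —, aspirated /cʰ/.
velar: plain /k/, aspirated /kʰ/.
uvular: plain /q/, aspirated —.
Gaps, from front to back: dental lacks plain (/t̪/); palatal lacks plain (/c/); uvular lacks aspirated (/qʰ/).

/t̪/, /c/, /qʰ/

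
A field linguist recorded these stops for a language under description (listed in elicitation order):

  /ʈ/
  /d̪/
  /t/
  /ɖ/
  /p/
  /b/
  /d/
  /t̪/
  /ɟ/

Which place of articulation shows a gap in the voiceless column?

Voiceless: /p/ (bilabial), /t̪/ (dental), /t/ (alveolar), /ʈ/ (retroflex).
Voiced: /b/ (bilabial), /d̪/ (dental), /d/ (alveolar), /ɖ/ (retroflex), /ɟ/ (palatal).
Every place of articulation has a voiceless member except palatal, where /c/ would be expected.

palatal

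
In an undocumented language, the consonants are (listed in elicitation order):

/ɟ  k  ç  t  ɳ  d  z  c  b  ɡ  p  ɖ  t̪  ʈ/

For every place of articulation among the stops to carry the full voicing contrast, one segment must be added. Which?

/d̪/

bilabial: voiceless /p/, voiced /b/.
dental: voiceless /t̪/, voiced —.
alveolar: voiceless /t/, voiced /d/.
retroflex: voiceless /ʈ/, voiced /ɖ/.
palatal: voiceless /c/, voiced /ɟ/.
velar: voiceless /k/, voiced /ɡ/.
The dental row has no voiced member, so the gap is the voiced dental stop /d̪/.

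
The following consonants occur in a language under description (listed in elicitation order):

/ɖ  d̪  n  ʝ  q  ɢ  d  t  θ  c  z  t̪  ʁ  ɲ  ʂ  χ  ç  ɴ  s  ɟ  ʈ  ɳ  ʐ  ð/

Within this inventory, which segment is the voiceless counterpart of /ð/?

/θ/

/ð/ is a voiced dental fricative.
The voiceless counterpart is a voiceless dental fricative — in this inventory, /θ/.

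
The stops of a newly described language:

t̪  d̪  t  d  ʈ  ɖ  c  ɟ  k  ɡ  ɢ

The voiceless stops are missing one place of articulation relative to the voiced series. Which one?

dental: voiceless /t̪/, voiced /d̪/.
alveolar: voiceless /t/, voiced /d/.
retroflex: voiceless /ʈ/, voiced /ɖ/.
palatal: voiceless /c/, voiced /ɟ/.
velar: voiceless /k/, voiced /ɡ/.
uvular: voiceless —, voiced /ɢ/.
Every place of articulation has a voiceless member except uvular, where /q/ would be expected.

uvular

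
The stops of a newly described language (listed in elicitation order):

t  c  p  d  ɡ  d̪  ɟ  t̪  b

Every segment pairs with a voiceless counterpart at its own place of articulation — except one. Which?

Bilabial: /p/ ~ /b/
Dental: /t̪/ ~ /d̪/
Alveolar: /t/ ~ /d/
Palatal: /c/ ~ /ɟ/
Velar: only /ɡ/ (voiced); no voiceless partner.
So /ɡ/ is the unpaired segment.

/ɡ/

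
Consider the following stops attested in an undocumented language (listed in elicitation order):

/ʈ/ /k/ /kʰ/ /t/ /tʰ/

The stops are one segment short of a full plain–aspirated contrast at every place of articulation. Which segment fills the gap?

/ʈʰ/

Plain: /t/ (alveolar), /ʈ/ (retroflex), /k/ (velar).
Aspirated: /tʰ/ (alveolar), /kʰ/ (velar).
The retroflex row has no aspirated member, so the gap is the aspirated retroflex stop /ʈʰ/.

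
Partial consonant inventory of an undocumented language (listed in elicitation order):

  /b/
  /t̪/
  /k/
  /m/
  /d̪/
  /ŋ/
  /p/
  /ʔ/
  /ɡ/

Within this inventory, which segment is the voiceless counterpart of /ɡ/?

/ɡ/ is a voiced velar stop.
The voiceless counterpart is a voiceless velar stop — in this inventory, /k/.

/k/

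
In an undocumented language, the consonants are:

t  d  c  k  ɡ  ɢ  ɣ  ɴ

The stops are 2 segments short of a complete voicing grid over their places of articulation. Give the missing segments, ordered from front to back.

alveolar: voiceless /t/, voiced /d/.
palatal: voiceless /c/, voiced —.
velar: voiceless /k/, voiced /ɡ/.
uvular: voiceless —, voiced /ɢ/.
Gaps, from front to back: palatal lacks voiced (/ɟ/); uvular lacks voiceless (/q/).

/ɟ/, /q/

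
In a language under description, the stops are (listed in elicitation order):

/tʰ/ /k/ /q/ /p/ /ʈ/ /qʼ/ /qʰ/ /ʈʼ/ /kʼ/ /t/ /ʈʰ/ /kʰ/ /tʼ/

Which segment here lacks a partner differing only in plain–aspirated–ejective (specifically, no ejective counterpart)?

Alveolar: /t/ ~ /tʰ/ ~ /tʼ/
Retroflex: /ʈ/ ~ /ʈʰ/ ~ /ʈʼ/
Velar: /k/ ~ /kʰ/ ~ /kʼ/
Uvular: /q/ ~ /qʰ/ ~ /qʼ/
Bilabial: only /p/ (plain); no ejective partner.
So /p/ is the unpaired segment.

/p/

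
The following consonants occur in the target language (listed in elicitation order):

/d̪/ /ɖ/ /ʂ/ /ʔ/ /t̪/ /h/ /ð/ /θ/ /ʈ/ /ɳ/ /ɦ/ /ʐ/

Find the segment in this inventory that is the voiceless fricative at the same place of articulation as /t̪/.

/θ/

/t̪/ is a voiceless dental stop.
The voiceless fricative at the same place is a voiceless dental fricative — in this inventory, /θ/.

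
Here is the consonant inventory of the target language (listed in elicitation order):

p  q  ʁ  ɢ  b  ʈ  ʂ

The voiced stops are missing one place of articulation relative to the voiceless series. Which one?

bilabial: voiceless /p/, voiced /b/.
retroflex: voiceless /ʈ/, voiced —.
uvular: voiceless /q/, voiced /ɢ/.
Every place of articulation has a voiced member except retroflex, where /ɖ/ would be expected.

retroflex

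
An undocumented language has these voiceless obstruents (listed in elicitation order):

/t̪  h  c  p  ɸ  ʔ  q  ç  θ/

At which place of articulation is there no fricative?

uvular

Stop: /p/ (bilabial), /t̪/ (dental), /c/ (palatal), /q/ (uvular), /ʔ/ (glottal).
Fricative: /ɸ/ (bilabial), /θ/ (dental), /ç/ (palatal), /h/ (glottal).
Every place of articulation has a fricative member except uvular, where /χ/ would be expected.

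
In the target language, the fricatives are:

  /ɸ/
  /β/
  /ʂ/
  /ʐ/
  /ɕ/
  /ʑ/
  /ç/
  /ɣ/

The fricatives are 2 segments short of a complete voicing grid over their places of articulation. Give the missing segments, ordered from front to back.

Voiceless: /ɸ/ (bilabial), /ʂ/ (retroflex), /ɕ/ (alveolo-palatal), /ç/ (palatal).
Voiced: /β/ (bilabial), /ʐ/ (retroflex), /ʑ/ (alveolo-palatal), /ɣ/ (velar).
Gaps, from front to back: palatal lacks voiced (/ʝ/); velar lacks voiceless (/x/).

/ʝ/, /x/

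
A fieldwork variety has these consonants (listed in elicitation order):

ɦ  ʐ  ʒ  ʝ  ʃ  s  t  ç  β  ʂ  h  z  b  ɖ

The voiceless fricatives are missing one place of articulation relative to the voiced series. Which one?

Voiceless: /s/ (alveolar), /ʃ/ (postalveolar), /ʂ/ (retroflex), /ç/ (palatal), /h/ (glottal).
Voiced: /β/ (bilabial), /z/ (alveolar), /ʒ/ (postalveolar), /ʐ/ (retroflex), /ʝ/ (palatal), /ɦ/ (glottal).
Every place of articulation has a voiceless member except bilabial, where /ɸ/ would be expected.

bilabial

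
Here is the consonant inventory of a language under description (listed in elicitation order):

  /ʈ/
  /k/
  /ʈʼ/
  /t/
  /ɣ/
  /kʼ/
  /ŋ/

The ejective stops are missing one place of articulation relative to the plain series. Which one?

Plain: /t/ (alveolar), /ʈ/ (retroflex), /k/ (velar).
Ejective: /ʈʼ/ (retroflex), /kʼ/ (velar).
Every place of articulation has an ejective member except alveolar, where /tʼ/ would be expected.

alveolar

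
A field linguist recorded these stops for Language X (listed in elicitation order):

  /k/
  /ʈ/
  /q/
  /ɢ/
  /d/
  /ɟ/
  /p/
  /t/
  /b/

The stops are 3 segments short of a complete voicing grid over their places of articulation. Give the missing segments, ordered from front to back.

Voiceless: /p/ (bilabial), /t/ (alveolar), /ʈ/ (retroflex), /k/ (velar), /q/ (uvular).
Voiced: /b/ (bilabial), /d/ (alveolar), /ɟ/ (palatal), /ɢ/ (uvular).
Gaps, from front to back: retroflex lacks voiced (/ɖ/); palatal lacks voiceless (/c/); velar lacks voiced (/ɡ/).

/ɖ/, /c/, /ɡ/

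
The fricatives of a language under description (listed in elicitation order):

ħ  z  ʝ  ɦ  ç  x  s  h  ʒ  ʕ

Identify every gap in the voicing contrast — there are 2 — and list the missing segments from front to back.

/ʃ/, /ɣ/

alveolar: voiceless /s/, voiced /z/.
postalveolar: voiceless —, voiced /ʒ/.
palatal: voiceless /ç/, voiced /ʝ/.
velar: voiceless /x/, voiced —.
pharyngeal: voiceless /ħ/, voiced /ʕ/.
glottal: voiceless /h/, voiced /ɦ/.
Gaps, from front to back: postalveolar lacks voiceless (/ʃ/); velar lacks voiced (/ɣ/).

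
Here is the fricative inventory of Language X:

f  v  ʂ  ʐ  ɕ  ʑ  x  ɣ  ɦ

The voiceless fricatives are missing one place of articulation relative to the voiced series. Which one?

glottal

Voiceless: /f/ (labiodental), /ʂ/ (retroflex), /ɕ/ (alveolo-palatal), /x/ (velar).
Voiced: /v/ (labiodental), /ʐ/ (retroflex), /ʑ/ (alveolo-palatal), /ɣ/ (velar), /ɦ/ (glottal).
Every place of articulation has a voiceless member except glottal, where /h/ would be expected.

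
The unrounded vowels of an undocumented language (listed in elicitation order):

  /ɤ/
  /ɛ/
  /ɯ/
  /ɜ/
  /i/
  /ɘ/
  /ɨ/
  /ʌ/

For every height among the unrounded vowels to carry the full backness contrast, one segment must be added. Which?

/e/

Front: /i/ (high), /ɛ/ (low-mid).
Central: /ɨ/ (high), /ɘ/ (high-mid), /ɜ/ (low-mid).
Back: /ɯ/ (high), /ɤ/ (high-mid), /ʌ/ (low-mid).
The high-mid row has no front member, so the gap is the high-mid front unrounded vowel /e/.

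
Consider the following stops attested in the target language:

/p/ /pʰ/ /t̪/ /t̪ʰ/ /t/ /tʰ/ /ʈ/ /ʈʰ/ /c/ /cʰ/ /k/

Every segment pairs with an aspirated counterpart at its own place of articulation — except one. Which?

/k/

Bilabial: /p/ ~ /pʰ/
Dental: /t̪/ ~ /t̪ʰ/
Alveolar: /t/ ~ /tʰ/
Retroflex: /ʈ/ ~ /ʈʰ/
Palatal: /c/ ~ /cʰ/
Velar: only /k/ (plain); no aspirated partner.
So /k/ is the unpaired segment.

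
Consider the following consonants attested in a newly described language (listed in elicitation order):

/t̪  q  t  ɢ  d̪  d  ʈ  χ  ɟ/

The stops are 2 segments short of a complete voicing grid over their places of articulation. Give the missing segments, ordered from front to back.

place of articulation  voiceless  voiced  
dental            t̪        d̪      
alveolar          t         d       
retroflex         ʈ         —       
palatal           —         ɟ       
uvular            q         ɢ       
Gaps, from front to back: retroflex lacks voiced (/ɖ/); palatal lacks voiceless (/c/).

/ɖ/, /c/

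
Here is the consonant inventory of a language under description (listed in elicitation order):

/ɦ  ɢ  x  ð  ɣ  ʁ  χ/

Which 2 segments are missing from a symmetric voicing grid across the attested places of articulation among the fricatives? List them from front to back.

/θ/, /h/

dental: voiceless —, voiced /ð/.
velar: voiceless /x/, voiced /ɣ/.
uvular: voiceless /χ/, voiced /ʁ/.
glottal: voiceless —, voiced /ɦ/.
Gaps, from front to back: dental lacks voiceless (/θ/); glottal lacks voiceless (/h/).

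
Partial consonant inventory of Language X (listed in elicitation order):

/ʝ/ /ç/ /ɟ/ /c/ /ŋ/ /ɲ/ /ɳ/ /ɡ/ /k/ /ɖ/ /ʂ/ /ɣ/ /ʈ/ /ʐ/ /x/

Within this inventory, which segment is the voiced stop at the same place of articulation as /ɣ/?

/ɣ/ is a voiced velar fricative.
The voiced stop at the same place is a voiced velar stop — in this inventory, /ɡ/.

/ɡ/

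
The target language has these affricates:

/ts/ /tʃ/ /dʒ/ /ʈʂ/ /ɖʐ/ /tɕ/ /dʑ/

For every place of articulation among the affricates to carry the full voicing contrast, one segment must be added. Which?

alveolar: voiceless /ts/, voiced —.
postalveolar: voiceless /tʃ/, voiced /dʒ/.
retroflex: voiceless /ʈʂ/, voiced /ɖʐ/.
alveolo-palatal: voiceless /tɕ/, voiced /dʑ/.
The alveolar row has no voiced member, so the gap is the voiced alveolar affricate /dz/.

/dz/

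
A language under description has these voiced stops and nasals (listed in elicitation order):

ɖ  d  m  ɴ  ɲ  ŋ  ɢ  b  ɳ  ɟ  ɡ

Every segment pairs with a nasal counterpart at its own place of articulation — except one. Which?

/d/

Bilabial: /b/ ~ /m/
Retroflex: /ɖ/ ~ /ɳ/
Palatal: /ɟ/ ~ /ɲ/
Velar: /ɡ/ ~ /ŋ/
Uvular: /ɢ/ ~ /ɴ/
Alveolar: only /d/ (oral stop); no nasal partner.
So /d/ is the unpaired segment.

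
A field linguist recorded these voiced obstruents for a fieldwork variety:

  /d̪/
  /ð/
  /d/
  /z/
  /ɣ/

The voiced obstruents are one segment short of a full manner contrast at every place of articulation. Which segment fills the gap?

Stop: /d̪/ (dental), /d/ (alveolar).
Fricative: /ð/ (dental), /z/ (alveolar), /ɣ/ (velar).
The velar row has no stop member, so the gap is the velar stop /ɡ/.

/ɡ/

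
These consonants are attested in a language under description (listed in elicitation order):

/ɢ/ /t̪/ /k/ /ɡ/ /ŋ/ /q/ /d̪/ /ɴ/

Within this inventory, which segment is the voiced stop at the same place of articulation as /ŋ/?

/ɡ/

/ŋ/ is a velar nasal.
The voiced stop at the same place is a voiced velar stop — in this inventory, /ɡ/.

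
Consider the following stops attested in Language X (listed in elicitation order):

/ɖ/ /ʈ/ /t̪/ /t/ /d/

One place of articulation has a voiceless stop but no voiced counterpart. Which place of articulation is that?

dental

dental: voiceless /t̪/, voiced —.
alveolar: voiceless /t/, voiced /d/.
retroflex: voiceless /ʈ/, voiced /ɖ/.
Every place of articulation has a voiced member except dental, where /d̪/ would be expected.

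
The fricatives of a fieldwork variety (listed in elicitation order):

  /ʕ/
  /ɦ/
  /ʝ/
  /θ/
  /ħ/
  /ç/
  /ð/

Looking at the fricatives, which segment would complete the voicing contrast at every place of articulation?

dental: voiceless /θ/, voiced /ð/.
palatal: voiceless /ç/, voiced /ʝ/.
pharyngeal: voiceless /ħ/, voiced /ʕ/.
glottal: voiceless —, voiced /ɦ/.
The glottal row has no voiceless member, so the gap is the voiceless glottal fricative /h/.

/h/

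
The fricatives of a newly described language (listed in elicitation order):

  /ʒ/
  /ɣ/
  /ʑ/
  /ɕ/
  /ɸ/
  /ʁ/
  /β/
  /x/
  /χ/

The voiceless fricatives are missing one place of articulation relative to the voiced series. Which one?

place of articulation  voiceless  voiced  
bilabial          ɸ         β       
postalveolar      —         ʒ       
alveolo-palatal   ɕ         ʑ       
velar             x         ɣ       
uvular            χ         ʁ       
Every place of articulation has a voiceless member except postalveolar, where /ʃ/ would be expected.

postalveolar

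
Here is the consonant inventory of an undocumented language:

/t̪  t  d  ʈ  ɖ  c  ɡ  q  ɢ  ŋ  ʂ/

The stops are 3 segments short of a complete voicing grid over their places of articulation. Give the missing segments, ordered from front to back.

place of articulation  voiceless  voiced  
dental            t̪        —       
alveolar          t         d       
retroflex         ʈ         ɖ       
palatal           c         —       
velar             —         ɡ       
uvular            q         ɢ       
Gaps, from front to back: dental lacks voiced (/d̪/); palatal lacks voiced (/ɟ/); velar lacks voiceless (/k/).

/d̪/, /ɟ/, /k/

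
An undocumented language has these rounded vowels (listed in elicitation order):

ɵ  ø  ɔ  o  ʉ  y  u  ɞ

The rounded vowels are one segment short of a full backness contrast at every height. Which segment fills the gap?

Front: /y/ (high), /ø/ (high-mid).
Central: /ʉ/ (high), /ɵ/ (high-mid), /ɞ/ (low-mid).
Back: /u/ (high), /o/ (high-mid), /ɔ/ (low-mid).
The low-mid row has no front member, so the gap is the low-mid front rounded vowel /œ/.

/œ/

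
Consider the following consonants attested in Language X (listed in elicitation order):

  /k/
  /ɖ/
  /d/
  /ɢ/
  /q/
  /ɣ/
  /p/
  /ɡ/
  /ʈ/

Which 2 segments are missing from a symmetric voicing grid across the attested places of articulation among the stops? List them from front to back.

bilabial: voiceless /p/, voiced —.
alveolar: voiceless —, voiced /d/.
retroflex: voiceless /ʈ/, voiced /ɖ/.
velar: voiceless /k/, voiced /ɡ/.
uvular: voiceless /q/, voiced /ɢ/.
Gaps, from front to back: bilabial lacks voiced (/b/); alveolar lacks voiceless (/t/).

/b/, /t/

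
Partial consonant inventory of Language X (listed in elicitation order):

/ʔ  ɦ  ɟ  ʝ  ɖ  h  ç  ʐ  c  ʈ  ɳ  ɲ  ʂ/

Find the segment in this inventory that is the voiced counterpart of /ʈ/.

/ɖ/

/ʈ/ is a voiceless retroflex stop.
The voiced counterpart is a voiced retroflex stop — in this inventory, /ɖ/.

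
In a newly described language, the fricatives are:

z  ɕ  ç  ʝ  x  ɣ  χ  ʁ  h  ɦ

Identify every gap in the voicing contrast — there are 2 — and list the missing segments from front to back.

place of articulation  voiceless  voiced  
alveolar          —         z       
alveolo-palatal   ɕ         —       
palatal           ç         ʝ       
velar             x         ɣ       
uvular            χ         ʁ       
glottal           h         ɦ       
Gaps, from front to back: alveolar lacks voiceless (/s/); alveolo-palatal lacks voiced (/ʑ/).

/s/, /ʑ/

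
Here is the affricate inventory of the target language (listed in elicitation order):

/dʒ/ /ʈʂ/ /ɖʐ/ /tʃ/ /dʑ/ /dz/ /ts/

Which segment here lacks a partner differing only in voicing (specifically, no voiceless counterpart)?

/dʑ/

Alveolar: /ts/ ~ /dz/
Postalveolar: /tʃ/ ~ /dʒ/
Retroflex: /ʈʂ/ ~ /ɖʐ/
Alveolo-palatal: only /dʑ/ (voiced); no voiceless partner.
So /dʑ/ is the unpaired segment.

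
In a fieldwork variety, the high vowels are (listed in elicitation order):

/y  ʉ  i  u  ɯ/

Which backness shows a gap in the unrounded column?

backness          unrounded  rounded 
front             i         y       
central           —         ʉ       
back              ɯ         u       
Every backness has an unrounded member except central, where /ɨ/ would be expected.

central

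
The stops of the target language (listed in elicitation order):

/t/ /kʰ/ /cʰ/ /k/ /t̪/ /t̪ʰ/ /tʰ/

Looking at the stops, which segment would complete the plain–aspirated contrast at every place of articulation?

Plain: /t̪/ (dental), /t/ (alveolar), /k/ (velar).
Aspirated: /t̪ʰ/ (dental), /tʰ/ (alveolar), /cʰ/ (palatal), /kʰ/ (velar).
The palatal row has no plain member, so the gap is the plain palatal stop /c/.

/c/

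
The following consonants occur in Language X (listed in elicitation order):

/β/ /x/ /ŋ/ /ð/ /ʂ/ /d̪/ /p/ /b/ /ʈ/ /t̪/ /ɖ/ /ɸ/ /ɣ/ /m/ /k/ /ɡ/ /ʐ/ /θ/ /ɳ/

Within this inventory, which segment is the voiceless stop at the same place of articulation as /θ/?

/t̪/

/θ/ is a voiceless dental fricative.
The voiceless stop at the same place is a voiceless dental stop — in this inventory, /t̪/.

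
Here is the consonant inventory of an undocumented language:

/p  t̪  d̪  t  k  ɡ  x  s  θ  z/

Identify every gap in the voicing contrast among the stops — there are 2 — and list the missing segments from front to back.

/b/, /d/

Voiceless: /p/ (bilabial), /t̪/ (dental), /t/ (alveolar), /k/ (velar).
Voiced: /d̪/ (dental), /ɡ/ (velar).
Gaps, from front to back: bilabial lacks voiced (/b/); alveolar lacks voiced (/d/).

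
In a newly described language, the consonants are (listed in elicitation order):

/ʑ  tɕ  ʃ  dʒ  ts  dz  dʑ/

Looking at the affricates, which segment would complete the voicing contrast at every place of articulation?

/tʃ/

Voiceless: /ts/ (alveolar), /tɕ/ (alveolo-palatal).
Voiced: /dz/ (alveolar), /dʒ/ (postalveolar), /dʑ/ (alveolo-palatal).
The postalveolar row has no voiceless member, so the gap is the voiceless postalveolar affricate /tʃ/.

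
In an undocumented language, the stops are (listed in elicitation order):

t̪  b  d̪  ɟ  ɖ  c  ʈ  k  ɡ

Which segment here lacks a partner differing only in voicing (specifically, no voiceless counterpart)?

Dental: /t̪/ ~ /d̪/
Retroflex: /ʈ/ ~ /ɖ/
Palatal: /c/ ~ /ɟ/
Velar: /k/ ~ /ɡ/
Bilabial: only /b/ (voiced); no voiceless partner.
So /b/ is the unpaired segment.

/b/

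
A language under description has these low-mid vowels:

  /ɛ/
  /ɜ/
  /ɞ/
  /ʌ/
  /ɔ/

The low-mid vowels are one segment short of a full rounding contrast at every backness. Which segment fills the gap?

backness          unrounded  rounded 
front             ɛ         —       
central           ɜ         ɞ       
back              ʌ         ɔ       
The front row has no rounded member, so the gap is the front rounded vowel /œ/.

/œ/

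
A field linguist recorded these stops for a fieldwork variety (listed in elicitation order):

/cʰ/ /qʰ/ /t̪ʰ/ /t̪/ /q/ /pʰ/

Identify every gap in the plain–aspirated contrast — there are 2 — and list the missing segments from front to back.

/p/, /c/

place of articulation  plain     aspirated
bilabial          —         pʰ      
dental            t̪        t̪ʰ     
palatal           —         cʰ      
uvular            q         qʰ      
Gaps, from front to back: bilabial lacks plain (/p/); palatal lacks plain (/c/).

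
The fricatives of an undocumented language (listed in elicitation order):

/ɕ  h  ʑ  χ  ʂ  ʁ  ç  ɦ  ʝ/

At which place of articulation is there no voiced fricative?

retroflex

Voiceless: /ʂ/ (retroflex), /ɕ/ (alveolo-palatal), /ç/ (palatal), /χ/ (uvular), /h/ (glottal).
Voiced: /ʑ/ (alveolo-palatal), /ʝ/ (palatal), /ʁ/ (uvular), /ɦ/ (glottal).
Every place of articulation has a voiced member except retroflex, where /ʐ/ would be expected.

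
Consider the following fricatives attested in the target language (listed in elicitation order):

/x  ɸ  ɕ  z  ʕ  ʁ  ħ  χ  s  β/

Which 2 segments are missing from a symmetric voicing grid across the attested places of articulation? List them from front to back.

/ʑ/, /ɣ/

Voiceless: /ɸ/ (bilabial), /s/ (alveolar), /ɕ/ (alveolo-palatal), /x/ (velar), /χ/ (uvular), /ħ/ (pharyngeal).
Voiced: /β/ (bilabial), /z/ (alveolar), /ʁ/ (uvular), /ʕ/ (pharyngeal).
Gaps, from front to back: alveolo-palatal lacks voiced (/ʑ/); velar lacks voiced (/ɣ/).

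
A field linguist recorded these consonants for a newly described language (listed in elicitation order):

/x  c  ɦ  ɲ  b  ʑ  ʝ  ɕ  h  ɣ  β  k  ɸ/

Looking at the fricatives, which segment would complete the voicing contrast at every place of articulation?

place of articulation  voiceless  voiced  
bilabial          ɸ         β       
alveolo-palatal   ɕ         ʑ       
palatal           —         ʝ       
velar             x         ɣ       
glottal           h         ɦ       
The palatal row has no voiceless member, so the gap is the voiceless palatal fricative /ç/.

/ç/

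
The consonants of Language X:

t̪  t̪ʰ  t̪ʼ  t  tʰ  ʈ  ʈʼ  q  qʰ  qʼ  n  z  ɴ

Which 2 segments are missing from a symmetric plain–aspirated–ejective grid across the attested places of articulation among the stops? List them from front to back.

place of articulation  plain     aspirated  ejective
dental            t̪        t̪ʰ       t̪ʼ     
alveolar          t         tʰ        —       
retroflex         ʈ         —         ʈʼ      
uvular            q         qʰ        qʼ      
Gaps, from front to back: alveolar lacks ejective (/tʼ/); retroflex lacks aspirated (/ʈʰ/).

/tʼ/, /ʈʰ/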